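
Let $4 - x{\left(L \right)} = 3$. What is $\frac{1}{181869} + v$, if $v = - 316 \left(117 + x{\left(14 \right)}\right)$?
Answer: $- \frac{6781531271}{181869} \approx -37288.0$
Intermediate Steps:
$x{\left(L \right)} = 1$ ($x{\left(L \right)} = 4 - 3 = 1$)
$v = -37288$ ($v = - 316 \left(117 + 1\right) = \left(-316\right) 118 = -37288$)
$\frac{1}{181869} + v = \frac{1}{181869} - 37288 = - \frac{6781531271}{181869}$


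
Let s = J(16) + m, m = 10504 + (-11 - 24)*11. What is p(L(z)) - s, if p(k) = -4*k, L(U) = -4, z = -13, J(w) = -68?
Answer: -10035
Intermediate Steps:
m = 10119 (m = 10504 - 35*11 = 10504 - 385 = 10119)
s = 10051 (s = -68 + 10119 = 10051)
p(L(z)) - s = -4*(-4) - 1*10051 = 16 - 10051 = -10035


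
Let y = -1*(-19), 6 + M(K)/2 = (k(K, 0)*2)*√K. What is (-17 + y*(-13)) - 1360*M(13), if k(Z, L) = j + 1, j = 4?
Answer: 16056 - 27200*√13 ≈ -82015.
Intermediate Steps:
k(Z, L) = 5 (k(Z, L) = 4 + 1 = 5)
M(K) = -12 + 20*√K (M(K) = -12 + 2*((5*2)*√K) = -12 + 2*(10*√K) = -12 + 20*√K)
y = 19
(-17 + y*(-13)) - 1360*M(13) = (-17 + 19*(-13)) - 1360*(-12 + 20*√13) = (-17 - 247) + (16320 - 27200*√13) = -264 + (16320 - 27200*√13) = 16056 - 27200*√13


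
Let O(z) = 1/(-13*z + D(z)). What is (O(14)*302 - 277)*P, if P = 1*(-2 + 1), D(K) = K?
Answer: 23419/84 ≈ 278.80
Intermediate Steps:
P = -1 (P = 1*(-1) = -1)
O(z) = -1/(12*z) (O(z) = 1/(-13*z + z) = 1/(-12*z) = -1/(12*z))
(O(14)*302 - 277)*P = (-1/12/14*302 - 277)*(-1) = (-1/12*1/14*302 - 277)*(-1) = (-1/168*302 - 277)*(-1) = (-151/84 - 277)*(-1) = -23419/84*(-1) = 23419/84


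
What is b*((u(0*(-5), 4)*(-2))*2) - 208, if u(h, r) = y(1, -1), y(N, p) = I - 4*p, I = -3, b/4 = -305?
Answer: 4672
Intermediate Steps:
b = -1220 (b = 4*(-305) = -1220)
y(N, p) = -3 - 4*p
u(h, r) = 1 (u(h, r) = -3 - 4*(-1) = -3 + 4 = 1)
b*((u(0*(-5), 4)*(-2))*2) - 208 = -1220*1*(-2)*2 - 208 = -(-2440)*2 - 208 = -1220*(-4) - 208 = 4880 - 208 = 4672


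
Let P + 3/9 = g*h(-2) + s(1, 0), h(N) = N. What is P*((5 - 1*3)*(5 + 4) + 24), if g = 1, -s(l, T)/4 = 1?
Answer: -266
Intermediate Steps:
s(l, T) = -4 (s(l, T) = -4*1 = -4)
P = -19/3 (P = -⅓ + (1*(-2) - 4) = -⅓ + (-2 - 4) = -⅓ - 6 = -19/3 ≈ -6.3333)
P*((5 - 1*3)*(5 + 4) + 24) = -19*((5 - 1*3)*(5 + 4) + 24)/3 = -19*((5 - 3)*9 + 24)/3 = -19*(2*9 + 24)/3 = -19*(18 + 24)/3 = -19/3*42 = -266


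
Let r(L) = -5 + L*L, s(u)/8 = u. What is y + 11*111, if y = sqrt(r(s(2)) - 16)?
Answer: 1221 + sqrt(235) ≈ 1236.3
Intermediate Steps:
s(u) = 8*u
r(L) = -5 + L**2
y = sqrt(235) (y = sqrt((-5 + (8*2)**2) - 16) = sqrt((-5 + 16**2) - 16) = sqrt((-5 + 256) - 16) = sqrt(251 - 16) = sqrt(235) ≈ 15.330)
y + 11*111 = sqrt(235) + 11*111 = sqrt(235) + 1221 = 1221 + sqrt(235)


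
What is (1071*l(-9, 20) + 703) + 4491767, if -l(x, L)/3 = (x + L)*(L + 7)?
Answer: 3538209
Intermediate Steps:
l(x, L) = -3*(7 + L)*(L + x) (l(x, L) = -3*(x + L)*(L + 7) = -3*(L + x)*(7 + L) = -3*(7 + L)*(L + x))
(1071*l(-9, 20) + 703) + 4491767 = (1071*(-21*20 - 21*(-9) - 3*20**2 - 3*20*(-9)) + 703) + 4491767 = (1071*(-420 + 189 - 3*400 + 540) + 703) + 4491767 = (1071*(-420 + 189 - 1200 + 540) + 703) + 4491767 = (1071*(-891) + 703) + 4491767 = (-954261 + 703) + 4491767 = -953558 + 4491767 = 3538209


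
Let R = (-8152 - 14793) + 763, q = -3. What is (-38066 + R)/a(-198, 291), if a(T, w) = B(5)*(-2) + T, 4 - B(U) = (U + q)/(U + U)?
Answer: 75310/257 ≈ 293.04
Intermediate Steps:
R = -22182 (R = -22945 + 763 = -22182)
B(U) = 4 - (-3 + U)/(2*U) (B(U) = 4 - (U - 3)/(U + U) = 4 - (-3 + U)/(2*U))
a(T, w) = -38/5 + T (a(T, w) = ((½)*(3 + 7*5)/5)*(-2) + T = ((½)*(⅕)*(3 + 35))*(-2) + T = ((½)*(⅕)*38)*(-2) + T = (19/5)*(-2) + T = -38/5 + T)
(-38066 + R)/a(-198, 291) = (-38066 - 22182)/(-38/5 - 198) = -60248/(-1028/5) = -60248*(-5/1028) = 75310/257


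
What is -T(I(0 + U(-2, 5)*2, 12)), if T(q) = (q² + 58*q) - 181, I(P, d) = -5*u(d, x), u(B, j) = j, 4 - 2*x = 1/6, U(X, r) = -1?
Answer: 92879/144 ≈ 644.99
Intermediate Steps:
x = 23/12 (x = 2 - ½/6 = 2 - ½*⅙ = 2 - 1/12 = 23/12 ≈ 1.9167)
I(P, d) = -115/12 (I(P, d) = -5*23/12 = -115/12)
T(q) = -181 + q² + 58*q
-T(I(0 + U(-2, 5)*2, 12)) = -(-181 + (-115/12)² + 58*(-115/12)) = -(-181 + 13225/144 - 3335/6) = -1*(-92879/144) = 92879/144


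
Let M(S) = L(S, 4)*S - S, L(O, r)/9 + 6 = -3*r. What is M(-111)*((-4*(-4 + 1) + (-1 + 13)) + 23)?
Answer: 850371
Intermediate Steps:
L(O, r) = -54 - 27*r (L(O, r) = -54 + 9*(-3*r) = -54 - 27*r)
M(S) = -163*S (M(S) = (-54 - 27*4)*S - S = (-54 - 108)*S - S = -162*S - S = -163*S)
M(-111)*((-4*(-4 + 1) + (-1 + 13)) + 23) = (-163*(-111))*((-4*(-4 + 1) + (-1 + 13)) + 23) = 18093*((-4*(-3) + 12) + 23) = 18093*((12 + 12) + 23) = 18093*(24 + 23) = 18093*47 = 850371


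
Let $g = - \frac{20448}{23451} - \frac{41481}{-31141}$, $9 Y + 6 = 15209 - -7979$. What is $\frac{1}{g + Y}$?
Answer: $\frac{199169343}{513107604013} \approx 0.00038816$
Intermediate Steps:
$Y = \frac{23182}{9}$ ($Y = - \frac{2}{3} + \frac{15209 - -7979}{9} = - \frac{2}{3} + \frac{15209 + 7979}{9} = - \frac{2}{3} + \frac{1}{9} \cdot 23188 = - \frac{2}{3} + \frac{23188}{9} = \frac{23182}{9} \approx 2575.8$)
$g = \frac{10181811}{22129927}$ ($g = \left(-20448\right) \frac{1}{23451} - - \frac{3771}{2831} = - \frac{6816}{7817} + \frac{3771}{2831} = \frac{10181811}{22129927} \approx 0.46009$)
$\frac{1}{g + Y} = \frac{1}{\frac{10181811}{22129927} + \frac{23182}{9}} = \frac{1}{\frac{513107604013}{199169343}} = \frac{199169343}{513107604013}$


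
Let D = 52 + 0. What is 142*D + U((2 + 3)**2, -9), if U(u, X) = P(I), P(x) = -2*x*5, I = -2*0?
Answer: 7384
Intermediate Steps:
I = 0
D = 52
P(x) = -10*x
U(u, X) = 0 (U(u, X) = -10*0 = 0)
142*D + U((2 + 3)**2, -9) = 142*52 + 0 = 7384 + 0 = 7384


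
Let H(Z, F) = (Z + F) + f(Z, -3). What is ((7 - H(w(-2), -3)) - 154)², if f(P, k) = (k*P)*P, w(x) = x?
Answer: 16900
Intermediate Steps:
f(P, k) = k*P² (f(P, k) = (P*k)*P = k*P²)
H(Z, F) = F + Z - 3*Z² (H(Z, F) = (Z + F) - 3*Z² = (F + Z) - 3*Z² = F + Z - 3*Z²)
((7 - H(w(-2), -3)) - 154)² = ((7 - (-3 - 2 - 3*(-2)²)) - 154)² = ((7 - (-3 - 2 - 3*4)) - 154)² = ((7 - (-3 - 2 - 12)) - 154)² = ((7 - 1*(-17)) - 154)² = ((7 + 17) - 154)² = (24 - 154)² = (-130)² = 16900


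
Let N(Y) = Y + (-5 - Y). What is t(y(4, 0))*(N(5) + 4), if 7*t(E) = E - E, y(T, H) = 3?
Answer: 0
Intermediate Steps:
t(E) = 0 (t(E) = (E - E)/7 = (⅐)*0 = 0)
N(Y) = -5
t(y(4, 0))*(N(5) + 4) = 0*(-5 + 4) = 0*(-1) = 0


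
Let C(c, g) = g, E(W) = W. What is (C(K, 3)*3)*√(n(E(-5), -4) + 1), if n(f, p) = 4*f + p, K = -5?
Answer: 9*I*√23 ≈ 43.162*I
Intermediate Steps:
n(f, p) = p + 4*f
(C(K, 3)*3)*√(n(E(-5), -4) + 1) = (3*3)*√((-4 + 4*(-5)) + 1) = 9*√((-4 - 20) + 1) = 9*√(-24 + 1) = 9*√(-23) = 9*(I*√23) = 9*I*√23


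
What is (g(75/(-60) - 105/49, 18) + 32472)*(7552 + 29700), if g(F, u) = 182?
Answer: 1216426808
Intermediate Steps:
(g(75/(-60) - 105/49, 18) + 32472)*(7552 + 29700) = (182 + 32472)*(7552 + 29700) = 32654*37252 = 1216426808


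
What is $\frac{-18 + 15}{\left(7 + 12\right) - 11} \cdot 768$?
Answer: $-288$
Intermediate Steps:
$\frac{-18 + 15}{\left(7 + 12\right) - 11} \cdot 768 = - \frac{3}{19 - 11} \cdot 768 = - \frac{3}{8} \cdot 768 = \left(-3\right) \frac{1}{8} \cdot 768 = \left(- \frac{3}{8}\right) 768 = -288$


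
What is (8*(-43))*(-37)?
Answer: 12728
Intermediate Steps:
(8*(-43))*(-37) = -344*(-37) = 12728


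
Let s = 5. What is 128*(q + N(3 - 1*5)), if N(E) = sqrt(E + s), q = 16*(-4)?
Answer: -8192 + 128*sqrt(3) ≈ -7970.3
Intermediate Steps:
q = -64
N(E) = sqrt(5 + E) (N(E) = sqrt(E + 5) = sqrt(5 + E))
128*(q + N(3 - 1*5)) = 128*(-64 + sqrt(5 + (3 - 1*5))) = 128*(-64 + sqrt(5 + (3 - 5))) = 128*(-64 + sqrt(5 - 2)) = 128*(-64 + sqrt(3)) = -8192 + 128*sqrt(3)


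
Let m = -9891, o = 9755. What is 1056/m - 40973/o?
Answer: -138521741/32162235 ≈ -4.3070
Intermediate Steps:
1056/m - 40973/o = 1056/(-9891) - 40973/9755 = 1056*(-1/9891) - 40973*1/9755 = -352/3297 - 40973/9755 = -138521741/32162235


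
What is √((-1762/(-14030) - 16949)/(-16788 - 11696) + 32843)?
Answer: √327829477968071537210/99907630 ≈ 181.23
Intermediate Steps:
√((-1762/(-14030) - 16949)/(-16788 - 11696) + 32843) = √((-1762*(-1/14030) - 16949)/(-28484) + 32843) = √((881/7015 - 16949)*(-1/28484) + 32843) = √(-118896354/7015*(-1/28484) + 32843) = √(59448177/99907630 + 32843) = √(3281325740267/99907630) = √327829477968071537210/99907630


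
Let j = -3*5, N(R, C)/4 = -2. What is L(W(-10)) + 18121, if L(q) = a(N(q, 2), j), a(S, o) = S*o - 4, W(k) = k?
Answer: 18237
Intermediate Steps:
N(R, C) = -8 (N(R, C) = 4*(-2) = -8)
j = -15
a(S, o) = -4 + S*o
L(q) = 116 (L(q) = -4 - 8*(-15) = -4 + 120 = 116)
L(W(-10)) + 18121 = 116 + 18121 = 18237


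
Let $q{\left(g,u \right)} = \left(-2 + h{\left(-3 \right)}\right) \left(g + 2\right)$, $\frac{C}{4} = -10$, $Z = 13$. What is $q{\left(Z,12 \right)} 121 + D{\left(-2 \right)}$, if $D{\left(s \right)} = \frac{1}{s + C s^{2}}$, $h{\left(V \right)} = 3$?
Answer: $\frac{294029}{162} \approx 1815.0$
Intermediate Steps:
$C = -40$ ($C = 4 \left(-10\right) = -40$)
$q{\left(g,u \right)} = 2 + g$ ($q{\left(g,u \right)} = \left(-2 + 3\right) \left(g + 2\right) = 1 \left(2 + g\right) = 2 + g$)
$D{\left(s \right)} = \frac{1}{s - 40 s^{2}}$
$q{\left(Z,12 \right)} 121 + D{\left(-2 \right)} = \left(2 + 13\right) 121 - \frac{1}{\left(-2\right) \left(-1 + 40 \left(-2\right)\right)} = 15 \cdot 121 - - \frac{1}{2 \left(-1 - 80\right)} = 1815 - - \frac{1}{2 \left(-81\right)} = 1815 - \left(- \frac{1}{2}\right) \left(- \frac{1}{81}\right) = 1815 - \frac{1}{162} = \frac{294029}{162}$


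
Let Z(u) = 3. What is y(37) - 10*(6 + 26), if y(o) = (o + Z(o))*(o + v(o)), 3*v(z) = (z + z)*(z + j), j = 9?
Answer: 139640/3 ≈ 46547.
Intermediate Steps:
v(z) = 2*z*(9 + z)/3 (v(z) = ((z + z)*(z + 9))/3 = ((2*z)*(9 + z))/3 = (2*z*(9 + z))/3 = 2*z*(9 + z)/3)
y(o) = (3 + o)*(o + 2*o*(9 + o)/3) (y(o) = (o + 3)*(o + 2*o*(9 + o)/3) = (3 + o)*(o + 2*o*(9 + o)/3))
y(37) - 10*(6 + 26) = (⅓)*37*(63 + 2*37² + 27*37) - 10*(6 + 26) = (⅓)*37*(63 + 2*1369 + 999) - 10*32 = (⅓)*37*(63 + 2738 + 999) - 320 = (⅓)*37*3800 - 320 = 140600/3 - 320 = 139640/3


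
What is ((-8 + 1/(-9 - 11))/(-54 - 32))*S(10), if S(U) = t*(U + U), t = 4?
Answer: 322/43 ≈ 7.4884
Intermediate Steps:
S(U) = 8*U (S(U) = 4*(U + U) = 4*(2*U) = 8*U)
((-8 + 1/(-9 - 11))/(-54 - 32))*S(10) = ((-8 + 1/(-9 - 11))/(-54 - 32))*(8*10) = ((-8 + 1/(-20))/(-86))*80 = ((-8 - 1/20)*(-1/86))*80 = -161/20*(-1/86)*80 = (161/1720)*80 = 322/43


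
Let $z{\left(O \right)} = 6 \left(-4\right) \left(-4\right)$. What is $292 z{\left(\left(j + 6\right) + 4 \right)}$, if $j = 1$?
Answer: $28032$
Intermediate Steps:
$z{\left(O \right)} = 96$ ($z{\left(O \right)} = \left(-24\right) \left(-4\right) = 96$)
$292 z{\left(\left(j + 6\right) + 4 \right)} = 292 \cdot 96 = 28032$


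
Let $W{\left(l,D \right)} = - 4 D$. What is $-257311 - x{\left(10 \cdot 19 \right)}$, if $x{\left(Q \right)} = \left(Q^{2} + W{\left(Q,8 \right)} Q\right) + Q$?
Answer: $-287521$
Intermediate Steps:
$x{\left(Q \right)} = Q^{2} - 31 Q$ ($x{\left(Q \right)} = \left(Q^{2} + \left(-4\right) 8 Q\right) + Q = \left(Q^{2} - 32 Q\right) + Q = Q^{2} - 31 Q$)
$-257311 - x{\left(10 \cdot 19 \right)} = -257311 - 10 \cdot 19 \left(-31 + 10 \cdot 19\right) = -257311 - 190 \left(-31 + 190\right) = -257311 - 190 \cdot 159 = -257311 - 30210 = -287521$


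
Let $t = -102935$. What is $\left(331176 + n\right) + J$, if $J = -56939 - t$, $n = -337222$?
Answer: $39950$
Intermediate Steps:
$J = 45996$ ($J = -56939 - -102935 = -56939 + 102935 = 45996$)
$\left(331176 + n\right) + J = \left(331176 - 337222\right) + 45996 = -6046 + 45996 = 39950$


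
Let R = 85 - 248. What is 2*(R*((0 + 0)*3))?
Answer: 0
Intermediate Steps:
R = -163
2*(R*((0 + 0)*3)) = 2*(-163*(0 + 0)*3) = 2*(-0*3) = 2*(-163*0) = 2*0 = 0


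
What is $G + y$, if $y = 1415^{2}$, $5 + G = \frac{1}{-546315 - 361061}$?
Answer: $\frac{1816766374719}{907376} \approx 2.0022 \cdot 10^{6}$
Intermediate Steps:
$G = - \frac{4536881}{907376}$ ($G = -5 + \frac{1}{-546315 - 361061} = -5 + \frac{1}{-907376} = -5 - \frac{1}{907376} = - \frac{4536881}{907376} \approx -5.0$)
$y = 2002225$
$G + y = - \frac{4536881}{907376} + 2002225 = \frac{1816766374719}{907376}$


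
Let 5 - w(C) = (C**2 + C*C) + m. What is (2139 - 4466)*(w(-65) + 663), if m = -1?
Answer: 18106387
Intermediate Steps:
w(C) = 6 - 2*C**2 (w(C) = 5 - ((C**2 + C*C) - 1) = 5 - ((C**2 + C**2) - 1) = 5 - (2*C**2 - 1) = 5 - (-1 + 2*C**2) = 5 + (1 - 2*C**2) = 6 - 2*C**2)
(2139 - 4466)*(w(-65) + 663) = (2139 - 4466)*((6 - 2*(-65)**2) + 663) = -2327*((6 - 2*4225) + 663) = -2327*((6 - 8450) + 663) = -2327*(-8444 + 663) = -2327*(-7781) = 18106387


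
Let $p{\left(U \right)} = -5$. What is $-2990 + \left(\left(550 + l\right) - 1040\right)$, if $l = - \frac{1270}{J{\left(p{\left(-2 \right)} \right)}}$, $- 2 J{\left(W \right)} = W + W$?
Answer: $-3734$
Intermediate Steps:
$J{\left(W \right)} = - W$ ($J{\left(W \right)} = - \frac{W + W}{2} = - \frac{2 W}{2} = - W$)
$l = -254$ ($l = - \frac{1270}{\left(-1\right) \left(-5\right)} = - \frac{1270}{5} = \left(-1270\right) \frac{1}{5} = -254$)
$-2990 + \left(\left(550 + l\right) - 1040\right) = -2990 + \left(\left(550 - 254\right) - 1040\right) = -2990 + \left(296 - 1040\right) = -2990 - 744 = -3734$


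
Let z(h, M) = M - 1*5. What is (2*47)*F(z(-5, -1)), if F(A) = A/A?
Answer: 94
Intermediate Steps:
z(h, M) = -5 + M (z(h, M) = M - 5 = -5 + M)
F(A) = 1
(2*47)*F(z(-5, -1)) = (2*47)*1 = 94*1 = 94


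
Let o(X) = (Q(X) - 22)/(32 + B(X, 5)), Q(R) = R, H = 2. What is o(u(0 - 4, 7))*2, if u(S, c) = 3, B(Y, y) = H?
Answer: -19/17 ≈ -1.1176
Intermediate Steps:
B(Y, y) = 2
o(X) = -11/17 + X/34 (o(X) = (X - 22)/(32 + 2) = (-22 + X)/34 = (-22 + X)*(1/34) = -11/17 + X/34)
o(u(0 - 4, 7))*2 = (-11/17 + (1/34)*3)*2 = (-11/17 + 3/34)*2 = -19/34*2 = -19/17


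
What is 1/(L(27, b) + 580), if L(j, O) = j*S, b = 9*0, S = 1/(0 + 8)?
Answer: 8/4667 ≈ 0.0017142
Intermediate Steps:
S = ⅛ (S = 1/8 = ⅛ ≈ 0.12500)
b = 0
L(j, O) = j/8 (L(j, O) = j*(⅛) = j/8)
1/(L(27, b) + 580) = 1/((⅛)*27 + 580) = 1/(27/8 + 580) = 1/(4667/8) = 8/4667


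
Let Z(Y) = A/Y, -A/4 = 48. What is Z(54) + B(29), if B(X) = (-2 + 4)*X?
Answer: 490/9 ≈ 54.444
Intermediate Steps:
A = -192 (A = -4*48 = -192)
B(X) = 2*X
Z(Y) = -192/Y
Z(54) + B(29) = -192/54 + 2*29 = -192*1/54 + 58 = -32/9 + 58 = 490/9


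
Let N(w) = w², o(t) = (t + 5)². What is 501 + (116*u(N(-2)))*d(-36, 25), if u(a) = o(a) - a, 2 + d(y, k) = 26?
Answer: 214869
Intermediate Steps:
o(t) = (5 + t)²
d(y, k) = 24 (d(y, k) = -2 + 26 = 24)
u(a) = (5 + a)² - a
501 + (116*u(N(-2)))*d(-36, 25) = 501 + (116*((5 + (-2)²)² - 1*(-2)²))*24 = 501 + (116*((5 + 4)² - 1*4))*24 = 501 + (116*(9² - 4))*24 = 501 + (116*(81 - 4))*24 = 501 + (116*77)*24 = 501 + 8932*24 = 501 + 214368 = 214869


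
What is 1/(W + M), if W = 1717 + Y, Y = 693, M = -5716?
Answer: -1/3306 ≈ -0.00030248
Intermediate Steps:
W = 2410 (W = 1717 + 693 = 2410)
1/(W + M) = 1/(2410 - 5716) = 1/(-3306) = -1/3306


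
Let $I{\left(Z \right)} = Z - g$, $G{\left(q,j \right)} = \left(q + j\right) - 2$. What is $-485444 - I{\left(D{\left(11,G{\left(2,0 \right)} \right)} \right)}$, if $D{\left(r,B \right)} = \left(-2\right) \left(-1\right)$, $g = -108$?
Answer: $-485554$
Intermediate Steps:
$G{\left(q,j \right)} = -2 + j + q$ ($G{\left(q,j \right)} = \left(j + q\right) - 2 = -2 + j + q$)
$D{\left(r,B \right)} = 2$
$I{\left(Z \right)} = 108 + Z$ ($I{\left(Z \right)} = Z - -108 = Z + 108 = 108 + Z$)
$-485444 - I{\left(D{\left(11,G{\left(2,0 \right)} \right)} \right)} = -485444 - \left(108 + 2\right) = -485444 - 110 = -485554$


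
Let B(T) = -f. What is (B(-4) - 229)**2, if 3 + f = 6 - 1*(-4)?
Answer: 55696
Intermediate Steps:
f = 7 (f = -3 + (6 - 1*(-4)) = -3 + (6 + 4) = -3 + 10 = 7)
B(T) = -7 (B(T) = -1*7 = -7)
(B(-4) - 229)**2 = (-7 - 229)**2 = (-236)**2 = 55696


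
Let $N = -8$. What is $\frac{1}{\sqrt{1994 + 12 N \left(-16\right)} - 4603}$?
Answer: $- \frac{4603}{21184079} - \frac{\sqrt{3530}}{21184079} \approx -0.00022009$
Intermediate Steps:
$\frac{1}{\sqrt{1994 + 12 N \left(-16\right)} - 4603} = \frac{1}{\sqrt{1994 + 12 \left(-8\right) \left(-16\right)} - 4603} = \frac{1}{\sqrt{1994 - -1536} - 4603} = \frac{1}{\sqrt{1994 + 1536} - 4603} = \frac{1}{\sqrt{3530} - 4603} = \frac{1}{-4603 + \sqrt{3530}}$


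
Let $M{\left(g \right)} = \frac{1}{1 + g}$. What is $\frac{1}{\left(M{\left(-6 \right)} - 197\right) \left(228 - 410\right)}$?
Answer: $\frac{5}{179452} \approx 2.7863 \cdot 10^{-5}$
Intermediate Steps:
$\frac{1}{\left(M{\left(-6 \right)} - 197\right) \left(228 - 410\right)} = \frac{1}{\left(\frac{1}{1 - 6} - 197\right) \left(228 - 410\right)} = \frac{1}{\left(\frac{1}{-5} - 197\right) \left(-182\right)} = \frac{1}{\left(- \frac{1}{5} - 197\right) \left(-182\right)} = \frac{1}{\left(- \frac{986}{5}\right) \left(-182\right)} = \frac{1}{\frac{179452}{5}} = \frac{5}{179452}$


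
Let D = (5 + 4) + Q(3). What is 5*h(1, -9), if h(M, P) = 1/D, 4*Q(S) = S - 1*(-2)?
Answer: 20/41 ≈ 0.48780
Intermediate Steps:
Q(S) = ½ + S/4 (Q(S) = (S - 1*(-2))/4 = (S + 2)/4 = (2 + S)/4 = ½ + S/4)
D = 41/4 (D = (5 + 4) + (½ + (¼)*3) = 9 + (½ + ¾) = 9 + 5/4 = 41/4 ≈ 10.250)
h(M, P) = 4/41 (h(M, P) = 1/(41/4) = 4/41)
5*h(1, -9) = 5*(4/41) = 20/41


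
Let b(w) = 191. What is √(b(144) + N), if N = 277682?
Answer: √277873 ≈ 527.14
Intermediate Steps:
√(b(144) + N) = √(191 + 277682) = √277873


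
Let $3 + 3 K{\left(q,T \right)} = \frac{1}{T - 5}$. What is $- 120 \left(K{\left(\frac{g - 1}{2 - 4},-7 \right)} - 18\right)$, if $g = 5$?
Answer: $\frac{6850}{3} \approx 2283.3$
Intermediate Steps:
$K{\left(q,T \right)} = -1 + \frac{1}{3 \left(-5 + T\right)}$ ($K{\left(q,T \right)} = -1 + \frac{1}{3 \left(T - 5\right)} = -1 + \frac{1}{3 \left(-5 + T\right)}$)
$- 120 \left(K{\left(\frac{g - 1}{2 - 4},-7 \right)} - 18\right) = - 120 \left(\frac{\frac{16}{3} - -7}{-5 - 7} - 18\right) = - 120 \left(\frac{\frac{16}{3} + 7}{-12} - 18\right) = - 120 \left(\left(- \frac{1}{12}\right) \frac{37}{3} - 18\right) = - 120 \left(- \frac{37}{36} - 18\right) = \left(-120\right) \left(- \frac{685}{36}\right) = \frac{6850}{3}$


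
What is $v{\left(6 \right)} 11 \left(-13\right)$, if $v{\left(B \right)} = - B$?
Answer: $858$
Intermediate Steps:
$v{\left(6 \right)} 11 \left(-13\right) = \left(-1\right) 6 \cdot 11 \left(-13\right) = \left(-6\right) 11 \left(-13\right) = \left(-66\right) \left(-13\right) = 858$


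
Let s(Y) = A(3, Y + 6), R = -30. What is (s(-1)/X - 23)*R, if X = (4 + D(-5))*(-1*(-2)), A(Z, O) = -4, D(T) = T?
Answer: 630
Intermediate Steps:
s(Y) = -4
X = -2 (X = (4 - 5)*(-1*(-2)) = -1*2 = -2)
(s(-1)/X - 23)*R = (-4/(-2) - 23)*(-30) = (-4*(-1/2) - 23)*(-30) = (2 - 23)*(-30) = -21*(-30) = 630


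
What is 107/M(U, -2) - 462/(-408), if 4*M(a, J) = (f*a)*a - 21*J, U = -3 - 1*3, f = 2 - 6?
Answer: -625/204 ≈ -3.0637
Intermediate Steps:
f = -4
U = -6 (U = -3 - 3 = -6)
M(a, J) = -a**2 - 21*J/4 (M(a, J) = ((-4*a)*a - 21*J)/4 = (-4*a**2 - 21*J)/4 = (-21*J - 4*a**2)/4 = -a**2 - 21*J/4)
107/M(U, -2) - 462/(-408) = 107/(-1*(-6)**2 - 21/4*(-2)) - 462/(-408) = 107/(-1*36 + 21/2) - 462*(-1/408) = 107/(-36 + 21/2) + 77/68 = 107/(-51/2) + 77/68 = 107*(-2/51) + 77/68 = -214/51 + 77/68 = -625/204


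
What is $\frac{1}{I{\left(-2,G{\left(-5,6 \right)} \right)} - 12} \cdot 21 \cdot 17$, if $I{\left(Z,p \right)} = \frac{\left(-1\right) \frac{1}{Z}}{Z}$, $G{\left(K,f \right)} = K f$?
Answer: $- \frac{204}{7} \approx -29.143$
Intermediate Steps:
$I{\left(Z,p \right)} = - \frac{1}{Z^{2}}$
$\frac{1}{I{\left(-2,G{\left(-5,6 \right)} \right)} - 12} \cdot 21 \cdot 17 = \frac{1}{- \frac{1}{4} - 12} \cdot 21 \cdot 17 = \frac{1}{- \frac{49}{4}} \cdot 21 \cdot 17 = \left(- \frac{4}{49}\right) 21 \cdot 17 = \left(- \frac{12}{7}\right) 17 = - \frac{204}{7}$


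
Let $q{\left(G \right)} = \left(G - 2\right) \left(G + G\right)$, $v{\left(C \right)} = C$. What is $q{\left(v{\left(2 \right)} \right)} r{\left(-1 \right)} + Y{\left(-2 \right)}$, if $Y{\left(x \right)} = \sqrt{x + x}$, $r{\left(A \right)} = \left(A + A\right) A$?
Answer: $2 i \approx 2.0 i$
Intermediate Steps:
$r{\left(A \right)} = 2 A^{2}$ ($r{\left(A \right)} = 2 A A = 2 A^{2}$)
$Y{\left(x \right)} = \sqrt{2} \sqrt{x}$ ($Y{\left(x \right)} = \sqrt{2 x} = \sqrt{2} \sqrt{x}$)
$q{\left(G \right)} = 2 G \left(-2 + G\right)$ ($q{\left(G \right)} = \left(-2 + G\right) 2 G = 2 G \left(-2 + G\right)$)
$q{\left(v{\left(2 \right)} \right)} r{\left(-1 \right)} + Y{\left(-2 \right)} = 2 \cdot 2 \left(-2 + 2\right) 2 \left(-1\right)^{2} + \sqrt{2} \sqrt{-2} = 2 \cdot 2 \cdot 0 \cdot 2 \cdot 1 + \sqrt{2} i \sqrt{2} = 0 \cdot 2 + 2 i = 0 + 2 i = 2 i$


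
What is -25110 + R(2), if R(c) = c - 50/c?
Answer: -25133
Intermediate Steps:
-25110 + R(2) = -25110 + (2 - 50/2) = -25110 + (2 - 50*1/2) = -25110 + (2 - 25) = -25110 - 23 = -25133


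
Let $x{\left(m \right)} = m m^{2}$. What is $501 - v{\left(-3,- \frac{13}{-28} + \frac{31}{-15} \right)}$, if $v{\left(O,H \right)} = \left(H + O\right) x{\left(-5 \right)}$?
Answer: $- \frac{6241}{84} \approx -74.298$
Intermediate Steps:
$x{\left(m \right)} = m^{3}$
$v{\left(O,H \right)} = - 125 H - 125 O$ ($v{\left(O,H \right)} = \left(H + O\right) \left(-5\right)^{3} = \left(H + O\right) \left(-125\right) = - 125 H - 125 O$)
$501 - v{\left(-3,- \frac{13}{-28} + \frac{31}{-15} \right)} = 501 - \left(- 125 \left(- \frac{13}{-28} + \frac{31}{-15}\right) - -375\right) = 501 - \left(- 125 \left(\left(-13\right) \left(- \frac{1}{28}\right) + 31 \left(- \frac{1}{15}\right)\right) + 375\right) = 501 - \left(- 125 \left(\frac{13}{28} - \frac{31}{15}\right) + 375\right) = 501 - \left(\left(-125\right) \left(- \frac{673}{420}\right) + 375\right) = 501 - \left(\frac{16825}{84} + 375\right) = 501 - \frac{48325}{84} = - \frac{6241}{84}$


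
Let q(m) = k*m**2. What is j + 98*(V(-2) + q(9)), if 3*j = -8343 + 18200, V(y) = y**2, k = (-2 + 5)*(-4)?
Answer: -274735/3 ≈ -91578.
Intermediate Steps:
k = -12 (k = 3*(-4) = -12)
q(m) = -12*m**2
j = 9857/3 (j = (-8343 + 18200)/3 = (1/3)*9857 = 9857/3 ≈ 3285.7)
j + 98*(V(-2) + q(9)) = 9857/3 + 98*((-2)**2 - 12*9**2) = 9857/3 + 98*(4 - 12*81) = 9857/3 + 98*(4 - 972) = 9857/3 + 98*(-968) = 9857/3 - 94864 = -274735/3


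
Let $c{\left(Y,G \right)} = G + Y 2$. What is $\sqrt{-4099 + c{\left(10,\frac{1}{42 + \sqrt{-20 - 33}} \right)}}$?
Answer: $\sqrt{\frac{-171317 - 4079 i \sqrt{53}}{42 + i \sqrt{53}}} \approx 3.0 \cdot 10^{-5} - 63.867 i$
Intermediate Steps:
$c{\left(Y,G \right)} = G + 2 Y$
$\sqrt{-4099 + c{\left(10,\frac{1}{42 + \sqrt{-20 - 33}} \right)}} = \sqrt{-4099 + \left(\frac{1}{42 + \sqrt{-20 - 33}} + 2 \cdot 10\right)} = \sqrt{-4099 + \left(\frac{1}{42 + \sqrt{-53}} + 20\right)} = \sqrt{-4099 + \left(\frac{1}{42 + i \sqrt{53}} + 20\right)} = \sqrt{-4099 + \left(20 + \frac{1}{42 + i \sqrt{53}}\right)} = \sqrt{-4079 + \frac{1}{42 + i \sqrt{53}}}$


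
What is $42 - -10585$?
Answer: $10627$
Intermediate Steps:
$42 - -10585 = 42 + 10585 = 10627$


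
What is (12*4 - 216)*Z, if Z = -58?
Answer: 9744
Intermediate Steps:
(12*4 - 216)*Z = (12*4 - 216)*(-58) = (48 - 216)*(-58) = -168*(-58) = 9744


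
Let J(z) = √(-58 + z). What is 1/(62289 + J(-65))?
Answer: 20763/1293306548 - I*√123/3879919644 ≈ 1.6054e-5 - 2.8584e-9*I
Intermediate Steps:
1/(62289 + J(-65)) = 1/(62289 + √(-58 - 65)) = 1/(62289 + √(-123)) = 1/(62289 + I*√123)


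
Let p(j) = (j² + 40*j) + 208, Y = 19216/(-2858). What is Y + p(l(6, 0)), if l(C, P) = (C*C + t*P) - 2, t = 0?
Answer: 3882988/1429 ≈ 2717.3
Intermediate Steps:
l(C, P) = -2 + C² (l(C, P) = (C*C + 0*P) - 2 = (C² + 0) - 2 = C² - 2 = -2 + C²)
Y = -9608/1429 (Y = 19216*(-1/2858) = -9608/1429 ≈ -6.7236)
p(j) = 208 + j² + 40*j
Y + p(l(6, 0)) = -9608/1429 + (208 + (-2 + 6²)² + 40*(-2 + 6²)) = -9608/1429 + (208 + (-2 + 36)² + 40*(-2 + 36)) = -9608/1429 + (208 + 34² + 40*34) = -9608/1429 + (208 + 1156 + 1360) = -9608/1429 + 2724 = 3882988/1429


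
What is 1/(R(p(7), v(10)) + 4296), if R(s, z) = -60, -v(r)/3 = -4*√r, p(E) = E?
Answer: 1/4236 ≈ 0.00023607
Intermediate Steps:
v(r) = 12*√r (v(r) = -(-12)*√r = 12*√r)
1/(R(p(7), v(10)) + 4296) = 1/(-60 + 4296) = 1/4236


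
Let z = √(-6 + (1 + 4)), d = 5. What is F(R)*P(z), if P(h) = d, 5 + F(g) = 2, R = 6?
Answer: -15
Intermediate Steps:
F(g) = -3 (F(g) = -5 + 2 = -3)
z = I (z = √(-6 + 5) = √(-1) = I ≈ 1.0*I)
P(h) = 5
F(R)*P(z) = -3*5 = -15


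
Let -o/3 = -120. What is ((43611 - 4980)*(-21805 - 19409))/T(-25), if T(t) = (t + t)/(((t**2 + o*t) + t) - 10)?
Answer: -1338988086594/5 ≈ -2.6780e+11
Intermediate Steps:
o = 360 (o = -3*(-120) = 360)
T(t) = 2*t/(-10 + t**2 + 361*t) (T(t) = (t + t)/(((t**2 + 360*t) + t) - 10) = (2*t)/((t**2 + 361*t) - 10) = (2*t)/(-10 + t**2 + 361*t) = 2*t/(-10 + t**2 + 361*t))
((43611 - 4980)*(-21805 - 19409))/T(-25) = ((43611 - 4980)*(-21805 - 19409))/((2*(-25)/(-10 + (-25)**2 + 361*(-25)))) = (38631*(-41214))/((2*(-25)/(-10 + 625 - 9025))) = -1592138034/(2*(-25)/(-8410)) = -1592138034/(2*(-25)*(-1/8410)) = -1592138034/5/841 = -1592138034*841/5 = -1338988086594/5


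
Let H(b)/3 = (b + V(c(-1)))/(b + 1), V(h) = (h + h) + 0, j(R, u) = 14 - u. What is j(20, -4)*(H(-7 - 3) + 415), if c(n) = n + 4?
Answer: 7494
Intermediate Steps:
c(n) = 4 + n
V(h) = 2*h (V(h) = 2*h + 0 = 2*h)
H(b) = 3*(6 + b)/(1 + b) (H(b) = 3*((b + 2*(4 - 1))/(b + 1)) = 3*((b + 2*3)/(1 + b)) = 3*((b + 6)/(1 + b)) = 3*((6 + b)/(1 + b)) = 3*(6 + b)/(1 + b))
j(20, -4)*(H(-7 - 3) + 415) = (14 - 1*(-4))*(3*(6 + (-7 - 3))/(1 + (-7 - 3)) + 415) = (14 + 4)*(3*(6 - 10)/(1 - 10) + 415) = 18*(3*(-4)/(-9) + 415) = 18*(3*(-1/9)*(-4) + 415) = 18*(4/3 + 415) = 18*(1249/3) = 7494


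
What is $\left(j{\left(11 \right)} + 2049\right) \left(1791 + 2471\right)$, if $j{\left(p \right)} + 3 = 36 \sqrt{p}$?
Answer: $8720052 + 153432 \sqrt{11} \approx 9.2289 \cdot 10^{6}$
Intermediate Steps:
$j{\left(p \right)} = -3 + 36 \sqrt{p}$
$\left(j{\left(11 \right)} + 2049\right) \left(1791 + 2471\right) = \left(\left(-3 + 36 \sqrt{11}\right) + 2049\right) \left(1791 + 2471\right) = \left(2046 + 36 \sqrt{11}\right) 4262 = 8720052 + 153432 \sqrt{11}$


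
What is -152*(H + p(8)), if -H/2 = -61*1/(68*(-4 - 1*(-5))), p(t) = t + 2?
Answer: -30476/17 ≈ -1792.7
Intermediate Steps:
p(t) = 2 + t
H = 61/34 (H = -(-122)/((-4 - 1*(-5))*68) = -(-122)/((-4 + 5)*68) = -(-122)/(1*68) = -(-122)/68 = -2*(-61/68) = 61/34 ≈ 1.7941)
-152*(H + p(8)) = -152*(61/34 + (2 + 8)) = -152*(61/34 + 10) = -152*401/34 = -30476/17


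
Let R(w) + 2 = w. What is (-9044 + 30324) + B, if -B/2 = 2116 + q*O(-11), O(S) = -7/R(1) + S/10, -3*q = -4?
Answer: 255484/15 ≈ 17032.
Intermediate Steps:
q = 4/3 (q = -⅓*(-4) = 4/3 ≈ 1.3333)
R(w) = -2 + w
O(S) = 7 + S/10 (O(S) = -7/(-2 + 1) + S/10 = -7/(-1) + S*(⅒) = -7*(-1) + S/10 = 7 + S/10)
B = -63716/15 (B = -2*(2116 + 4*(7 + (⅒)*(-11))/3) = -2*(2116 + 4*(7 - 11/10)/3) = -2*(2116 + (4/3)*(59/10)) = -2*(2116 + 118/15) = -2*31858/15 = -63716/15 ≈ -4247.7)
(-9044 + 30324) + B = (-9044 + 30324) - 63716/15 = 21280 - 63716/15 = 255484/15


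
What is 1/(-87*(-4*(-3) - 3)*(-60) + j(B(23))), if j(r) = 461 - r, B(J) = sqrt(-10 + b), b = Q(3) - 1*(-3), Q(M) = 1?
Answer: 47441/2250648487 + I*sqrt(6)/2250648487 ≈ 2.1079e-5 + 1.0883e-9*I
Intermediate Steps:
b = 4 (b = 1 - 1*(-3) = 1 + 3 = 4)
B(J) = I*sqrt(6) (B(J) = sqrt(-10 + 4) = sqrt(-6) = I*sqrt(6))
1/(-87*(-4*(-3) - 3)*(-60) + j(B(23))) = 1/(-87*(-4*(-3) - 3)*(-60) + (461 - I*sqrt(6))) = 1/(-87*(12 - 3)*(-60) + (461 - I*sqrt(6))) = 1/(-87*9*(-60) + (461 - I*sqrt(6))) = 1/(-783*(-60) + (461 - I*sqrt(6))) = 1/(46980 + (461 - I*sqrt(6))) = 1/(47441 - I*sqrt(6))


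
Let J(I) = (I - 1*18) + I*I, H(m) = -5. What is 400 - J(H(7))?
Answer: 398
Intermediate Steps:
J(I) = -18 + I + I² (J(I) = (I - 18) + I² = (-18 + I) + I² = -18 + I + I²)
400 - J(H(7)) = 400 - (-18 - 5 + (-5)²) = 400 - (-18 - 5 + 25) = 400 - 1*2 = 400 - 2 = 398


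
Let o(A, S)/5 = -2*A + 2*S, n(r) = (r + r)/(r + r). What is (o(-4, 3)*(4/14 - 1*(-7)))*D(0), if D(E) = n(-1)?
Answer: 510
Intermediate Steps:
n(r) = 1 (n(r) = (2*r)/((2*r)) = (2*r)*(1/(2*r)) = 1)
o(A, S) = -10*A + 10*S (o(A, S) = 5*(-2*A + 2*S) = -10*A + 10*S)
D(E) = 1
(o(-4, 3)*(4/14 - 1*(-7)))*D(0) = ((-10*(-4) + 10*3)*(4/14 - 1*(-7)))*1 = ((40 + 30)*(4*(1/14) + 7))*1 = (70*(2/7 + 7))*1 = (70*(51/7))*1 = 510*1 = 510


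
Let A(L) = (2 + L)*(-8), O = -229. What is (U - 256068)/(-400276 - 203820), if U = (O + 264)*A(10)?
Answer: 64857/151024 ≈ 0.42945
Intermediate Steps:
A(L) = -16 - 8*L
U = -3360 (U = (-229 + 264)*(-16 - 8*10) = 35*(-16 - 80) = 35*(-96) = -3360)
(U - 256068)/(-400276 - 203820) = (-3360 - 256068)/(-400276 - 203820) = -259428/(-604096) = -259428*(-1/604096) = 64857/151024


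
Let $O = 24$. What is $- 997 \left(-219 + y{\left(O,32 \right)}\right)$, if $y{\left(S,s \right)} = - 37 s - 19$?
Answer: $1417734$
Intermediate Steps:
$y{\left(S,s \right)} = -19 - 37 s$
$- 997 \left(-219 + y{\left(O,32 \right)}\right) = - 997 \left(-219 - 1203\right) = \left(-997\right) \left(-1422\right) = 1417734$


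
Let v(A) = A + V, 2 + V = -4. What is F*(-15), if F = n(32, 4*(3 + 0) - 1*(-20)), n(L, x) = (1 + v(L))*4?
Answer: -1620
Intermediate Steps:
V = -6 (V = -2 - 4 = -6)
v(A) = -6 + A (v(A) = A - 6 = -6 + A)
n(L, x) = -20 + 4*L (n(L, x) = (1 + (-6 + L))*4 = (-5 + L)*4 = -20 + 4*L)
F = 108 (F = -20 + 4*32 = -20 + 128 = 108)
F*(-15) = 108*(-15) = -1620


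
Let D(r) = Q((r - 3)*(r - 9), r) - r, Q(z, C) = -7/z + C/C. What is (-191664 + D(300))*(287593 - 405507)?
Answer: 1956285964930112/86427 ≈ 2.2635e+10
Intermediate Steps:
Q(z, C) = 1 - 7/z (Q(z, C) = -7/z + 1 = 1 - 7/z)
D(r) = -r + (-7 + (-9 + r)*(-3 + r))/((-9 + r)*(-3 + r)) (D(r) = (-7 + (r - 3)*(r - 9))/(((r - 3)*(r - 9))) - r = (-7 + (-3 + r)*(-9 + r))/(((-3 + r)*(-9 + r))) - r = (-7 + (-9 + r)*(-3 + r))/(((-9 + r)*(-3 + r))) - r = (1/((-9 + r)*(-3 + r)))*(-7 + (-9 + r)*(-3 + r)) - r = (-7 + (-9 + r)*(-3 + r))/((-9 + r)*(-3 + r)) - r = -r + (-7 + (-9 + r)*(-3 + r))/((-9 + r)*(-3 + r)))
(-191664 + D(300))*(287593 - 405507) = (-191664 + (20 - 1*300³ - 39*300 + 13*300²)/(27 + 300² - 12*300))*(287593 - 405507) = (-191664 + (20 - 1*27000000 - 11700 + 13*90000)/(27 + 90000 - 3600))*(-117914) = (-191664 + (20 - 27000000 - 11700 + 1170000)/86427)*(-117914) = (-191664 + (1/86427)*(-25841680))*(-117914) = (-191664 - 25841680/86427)*(-117914) = -16590786208/86427*(-117914) = 1956285964930112/86427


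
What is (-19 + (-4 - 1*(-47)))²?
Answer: 576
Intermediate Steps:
(-19 + (-4 - 1*(-47)))² = (-19 + (-4 + 47))² = (-19 + 43)² = 24² = 576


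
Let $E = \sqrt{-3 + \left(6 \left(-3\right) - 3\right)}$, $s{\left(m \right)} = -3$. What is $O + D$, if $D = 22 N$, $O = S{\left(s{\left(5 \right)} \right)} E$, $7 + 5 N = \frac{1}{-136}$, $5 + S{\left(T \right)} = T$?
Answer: $- \frac{10483}{340} - 16 i \sqrt{6} \approx -30.832 - 39.192 i$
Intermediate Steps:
$S{\left(T \right)} = -5 + T$
$N = - \frac{953}{680}$ ($N = - \frac{7}{5} + \frac{1}{5 \left(-136\right)} = - \frac{7}{5} + \frac{1}{5} \left(- \frac{1}{136}\right) = - \frac{7}{5} - \frac{1}{680} = - \frac{953}{680} \approx -1.4015$)
$E = 2 i \sqrt{6}$ ($E = \sqrt{-3 - 21} = \sqrt{-24} = 2 i \sqrt{6} \approx 4.899 i$)
$O = - 16 i \sqrt{6}$ ($O = \left(-5 - 3\right) 2 i \sqrt{6} = - 8 \cdot 2 i \sqrt{6} = - 16 i \sqrt{6} \approx - 39.192 i$)
$D = - \frac{10483}{340}$ ($D = 22 \left(- \frac{953}{680}\right) = - \frac{10483}{340} \approx -30.832$)
$O + D = - 16 i \sqrt{6} - \frac{10483}{340} = - \frac{10483}{340} - 16 i \sqrt{6}$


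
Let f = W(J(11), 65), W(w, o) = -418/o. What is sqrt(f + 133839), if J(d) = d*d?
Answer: 7*sqrt(11539645)/65 ≈ 365.83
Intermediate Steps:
J(d) = d**2
f = -418/65 ≈ -6.4308
sqrt(f + 133839) = sqrt(-418/65 + 133839) = sqrt(8699117/65) = 7*sqrt(11539645)/65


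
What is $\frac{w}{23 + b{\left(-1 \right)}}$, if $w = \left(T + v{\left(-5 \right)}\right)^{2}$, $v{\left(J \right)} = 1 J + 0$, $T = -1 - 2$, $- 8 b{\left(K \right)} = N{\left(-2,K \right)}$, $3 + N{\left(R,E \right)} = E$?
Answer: $\frac{128}{47} \approx 2.7234$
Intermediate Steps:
$N{\left(R,E \right)} = -3 + E$
$b{\left(K \right)} = \frac{3}{8} - \frac{K}{8}$ ($b{\left(K \right)} = - \frac{-3 + K}{8} = \frac{3}{8} - \frac{K}{8}$)
$T = -3$
$v{\left(J \right)} = J$ ($v{\left(J \right)} = J + 0 = J$)
$w = 64$ ($w = \left(-3 - 5\right)^{2} = \left(-8\right)^{2} = 64$)
$\frac{w}{23 + b{\left(-1 \right)}} = \frac{1}{23 + \left(\frac{3}{8} - - \frac{1}{8}\right)} 64 = \frac{1}{23 + \left(\frac{3}{8} + \frac{1}{8}\right)} 64 = \frac{1}{23 + \frac{1}{2}} \cdot 64 = \frac{1}{\frac{47}{2}} \cdot 64 = \frac{2}{47} \cdot 64 = \frac{128}{47}$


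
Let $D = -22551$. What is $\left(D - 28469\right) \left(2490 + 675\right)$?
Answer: $-161478300$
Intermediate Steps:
$\left(D - 28469\right) \left(2490 + 675\right) = \left(-22551 - 28469\right) \left(2490 + 675\right) = \left(-51020\right) 3165 = -161478300$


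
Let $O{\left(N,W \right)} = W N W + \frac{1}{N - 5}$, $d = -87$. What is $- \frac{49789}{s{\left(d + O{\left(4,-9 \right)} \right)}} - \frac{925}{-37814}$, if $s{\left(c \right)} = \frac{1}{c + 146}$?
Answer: $- \frac{19437824731}{1022} \approx -1.9019 \cdot 10^{7}$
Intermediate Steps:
$O{\left(N,W \right)} = \frac{1}{-5 + N} + N W^{2}$ ($O{\left(N,W \right)} = N W W + \frac{1}{-5 + N} = N W^{2} + \frac{1}{-5 + N} = \frac{1}{-5 + N} + N W^{2}$)
$s{\left(c \right)} = \frac{1}{146 + c}$
$- \frac{49789}{s{\left(d + O{\left(4,-9 \right)} \right)}} - \frac{925}{-37814} = - \frac{49789}{\frac{1}{146 - \left(87 - \frac{1 + 4^{2} \left(-9\right)^{2} - 20 \left(-9\right)^{2}}{-5 + 4}\right)}} - \frac{925}{-37814} = - \frac{49789}{\frac{1}{146 - \left(87 - \frac{1 + 16 \cdot 81 - 20 \cdot 81}{-1}\right)}} - - \frac{25}{1022} = - \frac{49789}{\frac{1}{146 - -236}} + \frac{25}{1022} = - \frac{49789}{\frac{1}{146 + \left(-87 + 323\right)}} + \frac{25}{1022} = - \frac{49789}{\frac{1}{146 + 236}} + \frac{25}{1022} = - \frac{49789}{\frac{1}{382}} + \frac{25}{1022} = - 49789 \frac{1}{\frac{1}{382}} + \frac{25}{1022} = \left(-49789\right) 382 + \frac{25}{1022} = -19019398 + \frac{25}{1022} = - \frac{19437824731}{1022}$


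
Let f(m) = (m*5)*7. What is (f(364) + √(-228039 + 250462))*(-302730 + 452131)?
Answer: 1903368740 + 149401*√22423 ≈ 1.9257e+9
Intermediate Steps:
f(m) = 35*m (f(m) = (5*m)*7 = 35*m)
(f(364) + √(-228039 + 250462))*(-302730 + 452131) = (35*364 + √(-228039 + 250462))*(-302730 + 452131) = (12740 + √22423)*149401 = 1903368740 + 149401*√22423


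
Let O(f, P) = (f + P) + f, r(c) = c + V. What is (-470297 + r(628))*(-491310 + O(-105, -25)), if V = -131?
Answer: 230927841000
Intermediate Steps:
r(c) = -131 + c (r(c) = c - 131 = -131 + c)
O(f, P) = P + 2*f (O(f, P) = (P + f) + f = P + 2*f)
(-470297 + r(628))*(-491310 + O(-105, -25)) = (-470297 + (-131 + 628))*(-491310 + (-25 + 2*(-105))) = (-470297 + 497)*(-491310 + (-25 - 210)) = -469800*(-491310 - 235) = -469800*(-491545) = 230927841000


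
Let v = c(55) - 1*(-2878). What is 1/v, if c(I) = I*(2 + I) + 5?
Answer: 1/6018 ≈ 0.00016617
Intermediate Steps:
c(I) = 5 + I*(2 + I)
v = 6018 (v = (5 + 55² + 2*55) - 1*(-2878) = (5 + 3025 + 110) + 2878 = 3140 + 2878 = 6018)
1/v = 1/6018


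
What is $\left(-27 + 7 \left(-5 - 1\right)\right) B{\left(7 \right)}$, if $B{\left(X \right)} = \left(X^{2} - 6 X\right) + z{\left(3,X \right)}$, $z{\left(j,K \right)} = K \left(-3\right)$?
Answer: $966$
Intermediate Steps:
$z{\left(j,K \right)} = - 3 K$
$B{\left(X \right)} = X^{2} - 9 X$ ($B{\left(X \right)} = \left(X^{2} - 6 X\right) - 3 X = X^{2} - 9 X$)
$\left(-27 + 7 \left(-5 - 1\right)\right) B{\left(7 \right)} = \left(-27 + 7 \left(-5 - 1\right)\right) 7 \left(-9 + 7\right) = \left(-27 + 7 \left(-6\right)\right) 7 \left(-2\right) = \left(-27 - 42\right) \left(-14\right) = \left(-69\right) \left(-14\right) = 966$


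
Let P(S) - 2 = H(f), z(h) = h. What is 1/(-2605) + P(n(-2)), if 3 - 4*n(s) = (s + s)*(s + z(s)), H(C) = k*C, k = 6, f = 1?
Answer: 20839/2605 ≈ 7.9996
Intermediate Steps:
H(C) = 6*C
n(s) = ¾ - s² (n(s) = ¾ - (s + s)*(s + s)/4 = ¾ - 2*s*2*s/4 = ¾ - s²)
P(S) = 8 (P(S) = 2 + 6*1 = 2 + 6 = 8)
1/(-2605) + P(n(-2)) = 1/(-2605) + 8 = -1/2605 + 8 = 20839/2605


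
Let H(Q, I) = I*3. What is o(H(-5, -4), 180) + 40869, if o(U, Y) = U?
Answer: 40857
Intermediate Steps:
H(Q, I) = 3*I
o(H(-5, -4), 180) + 40869 = 3*(-4) + 40869 = -12 + 40869 = 40857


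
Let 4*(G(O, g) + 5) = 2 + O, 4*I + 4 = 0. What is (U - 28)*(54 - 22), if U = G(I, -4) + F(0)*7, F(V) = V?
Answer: -1048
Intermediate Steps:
I = -1 (I = -1 + (¼)*0 = -1 + 0 = -1)
G(O, g) = -9/2 + O/4 (G(O, g) = -5 + (2 + O)/4 = -5 + (½ + O/4) = -9/2 + O/4)
U = -19/4 (U = (-9/2 + (¼)*(-1)) + 0*7 = (-9/2 - ¼) + 0 = -19/4 + 0 = -19/4 ≈ -4.7500)
(U - 28)*(54 - 22) = (-19/4 - 28)*(54 - 22) = -131/4*32 = -1048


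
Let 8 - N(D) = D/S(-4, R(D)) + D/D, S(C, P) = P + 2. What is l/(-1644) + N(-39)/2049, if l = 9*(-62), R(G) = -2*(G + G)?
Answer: 7605434/22176327 ≈ 0.34295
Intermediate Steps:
R(G) = -4*G
S(C, P) = 2 + P
N(D) = 7 - D/(2 - 4*D) (N(D) = 8 - (D/(2 - 4*D) + D/D) = 8 - (D/(2 - 4*D) + 1) = 8 - (1 + D/(2 - 4*D)) = 8 + (-1 - D/(2 - 4*D)) = 7 - D/(2 - 4*D))
l = -558
l/(-1644) + N(-39)/2049 = -558/(-1644) + ((-14 + 29*(-39))/(2*(-1 + 2*(-39))))/2049 = -558*(-1/1644) + ((-14 - 1131)/(2*(-1 - 78)))*(1/2049) = 93/274 + ((1/2)*(-1145)/(-79))*(1/2049) = 93/274 + ((1/2)*(-1/79)*(-1145))*(1/2049) = 93/274 + (1145/158)*(1/2049) = 93/274 + 1145/323742 = 7605434/22176327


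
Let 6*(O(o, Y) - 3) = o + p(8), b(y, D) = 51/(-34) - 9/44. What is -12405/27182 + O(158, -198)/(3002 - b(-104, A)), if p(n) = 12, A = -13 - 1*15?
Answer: -4806021293/10777363998 ≈ -0.44594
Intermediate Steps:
A = -28 (A = -13 - 15 = -28)
b(y, D) = -75/44 (b(y, D) = 51*(-1/34) - 9*1/44 = -3/2 - 9/44 = -75/44)
O(o, Y) = 5 + o/6 (O(o, Y) = 3 + (o + 12)/6 = 3 + (12 + o)/6 = 3 + (2 + o/6) = 5 + o/6)
-12405/27182 + O(158, -198)/(3002 - b(-104, A)) = -12405/27182 + (5 + (⅙)*158)/(3002 - 1*(-75/44)) = -12405*1/27182 + (5 + 79/3)/(3002 + 75/44) = -12405/27182 + 94/(3*(132163/44)) = -12405/27182 + (94/3)*(44/132163) = -12405/27182 + 4136/396489 = -4806021293/10777363998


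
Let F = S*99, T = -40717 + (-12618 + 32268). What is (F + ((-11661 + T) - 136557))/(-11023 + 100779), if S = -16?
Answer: -170869/89756 ≈ -1.9037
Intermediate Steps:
T = -21067 (T = -40717 + 19650 = -21067)
F = -1584 (F = -16*99 = -1584)
(F + ((-11661 + T) - 136557))/(-11023 + 100779) = (-1584 + ((-11661 - 21067) - 136557))/(-11023 + 100779) = (-1584 + (-32728 - 136557))/89756 = (-1584 - 169285)*(1/89756) = -170869*1/89756 = -170869/89756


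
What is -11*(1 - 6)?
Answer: 55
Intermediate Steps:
-11*(1 - 6) = -11*(-5) = 55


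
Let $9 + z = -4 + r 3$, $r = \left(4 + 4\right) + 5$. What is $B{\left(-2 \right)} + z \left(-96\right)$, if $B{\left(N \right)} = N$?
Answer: $-2498$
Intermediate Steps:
$r = 13$ ($r = 8 + 5 = 13$)
$z = 26$ ($z = -9 + \left(-4 + 13 \cdot 3\right) = -9 + \left(-4 + 39\right) = -9 + 35 = 26$)
$B{\left(-2 \right)} + z \left(-96\right) = -2 + 26 \left(-96\right) = -2 - 2496 = -2498$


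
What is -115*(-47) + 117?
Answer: 5522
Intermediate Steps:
-115*(-47) + 117 = 5405 + 117 = 5522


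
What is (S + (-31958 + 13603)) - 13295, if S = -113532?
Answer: -145182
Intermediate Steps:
(S + (-31958 + 13603)) - 13295 = (-113532 + (-31958 + 13603)) - 13295 = (-113532 - 18355) - 13295 = -131887 - 13295 = -145182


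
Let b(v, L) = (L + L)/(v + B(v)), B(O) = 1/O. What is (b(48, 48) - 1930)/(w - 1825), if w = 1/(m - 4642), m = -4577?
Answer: 20484811599/19390439090 ≈ 1.0564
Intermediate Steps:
b(v, L) = 2*L/(v + 1/v) (b(v, L) = (L + L)/(v + 1/v) = (2*L)/(v + 1/v) = 2*L/(v + 1/v))
w = -1/9219 (w = 1/(-4577 - 4642) = 1/(-9219) = -1/9219 ≈ -0.00010847)
(b(48, 48) - 1930)/(w - 1825) = (2*48*48/(1 + 48²) - 1930)/(-1/9219 - 1825) = (2*48*48/(1 + 2304) - 1930)/(-16824676/9219) = (2*48*48/2305 - 1930)*(-9219/16824676) = (2*48*48*(1/2305) - 1930)*(-9219/16824676) = (4608/2305 - 1930)*(-9219/16824676) = -4444042/2305*(-9219/16824676) = 20484811599/19390439090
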